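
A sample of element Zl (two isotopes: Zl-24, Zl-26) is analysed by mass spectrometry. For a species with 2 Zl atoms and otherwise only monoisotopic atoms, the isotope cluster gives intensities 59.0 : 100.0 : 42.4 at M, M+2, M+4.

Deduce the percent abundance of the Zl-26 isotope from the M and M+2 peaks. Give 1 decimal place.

45.9%

If p is the fraction of Zl that is Zl-24, then I(M+2)/I(M) = [C(2,1)·p^1·(1−p)] / p^2 = 2·(1−p)/p = 100.0/59.0 = 1.6949
(1−p)/p = 1.6949/2 = 0.8475  ⇒  p = 1/(1 + 0.8475) = 0.5413
Zl-24: 54.1%, Zl-26: 45.9%.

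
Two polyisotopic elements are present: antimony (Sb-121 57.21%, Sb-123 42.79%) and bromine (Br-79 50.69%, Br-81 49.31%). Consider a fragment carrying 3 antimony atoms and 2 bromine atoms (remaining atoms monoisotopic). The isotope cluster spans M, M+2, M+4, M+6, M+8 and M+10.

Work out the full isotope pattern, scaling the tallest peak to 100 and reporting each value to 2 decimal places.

Antimony pattern (n=3): 0.18724742 : 0.42015297 : 0.3142518 : 0.07834781
Bromine pattern (n=2): 0.25694761 : 0.49990478 : 0.24314761
Convolve the two distributions (both contribute in 2-u steps):
  M: 0.18724742×0.25694761 = 0.048113
  M+2: 0.18724742×0.49990478 + 0.42015297×0.25694761 = 0.201563
  M+4: 0.18724742×0.24314761 + 0.42015297×0.49990478 + 0.3142518×0.25694761 = 0.336311
  M+6: 0.42015297×0.24314761 + 0.3142518×0.49990478 + 0.07834781×0.25694761 = 0.279386
  M+8: 0.3142518×0.24314761 + 0.07834781×0.49990478 = 0.115576
  M+10: 0.07834781×0.24314761 = 0.019050
Scale to base peak (0.336311) = 100: 14.31 : 59.93 : 100.00 : 83.07 : 34.37 : 5.66

14.31 : 59.93 : 100.00 : 83.07 : 34.37 : 5.66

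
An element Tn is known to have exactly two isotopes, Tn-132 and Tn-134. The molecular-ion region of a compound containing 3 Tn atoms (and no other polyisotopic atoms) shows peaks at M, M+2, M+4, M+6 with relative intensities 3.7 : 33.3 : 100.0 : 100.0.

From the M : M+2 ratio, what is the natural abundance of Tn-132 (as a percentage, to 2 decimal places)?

Let p = fractional abundance of Tn-132. I(M+2)/I(M) = [C(3,1)·p^2·(1−p)] / p^3 = 3·(1−p)/p = 33.3/3.7 = 9.0000
(1−p)/p = 9.0000/3 = 3.0000  ⇒  p = 1/(1 + 3.0000) = 0.2500
Tn-132: 25.00%, Tn-134: 75.00%.

25.00%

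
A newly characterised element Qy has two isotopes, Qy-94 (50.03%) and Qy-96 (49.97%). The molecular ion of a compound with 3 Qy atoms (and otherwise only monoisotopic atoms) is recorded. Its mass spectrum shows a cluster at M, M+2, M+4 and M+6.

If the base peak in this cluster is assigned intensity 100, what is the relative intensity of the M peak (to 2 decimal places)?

33.37

(0.5003 + 0.4997)^3 gives M 0.1252, M+2 0.3752, M+4 0.3748, M+6 0.1248; the largest is M+2.
P(M+2) = C(3,1) × 0.5003^2 × 0.4997^1 = 3 × 0.25030009 × 0.4997 = 0.375225 (base)
P(M) = C(3,0) × 0.5003^3 × 0.4997^0 = 1 × 0.12522514 × 1.0000 = 0.125225
Relative intensity = 0.125225 / 0.375225 × 100 = 33.37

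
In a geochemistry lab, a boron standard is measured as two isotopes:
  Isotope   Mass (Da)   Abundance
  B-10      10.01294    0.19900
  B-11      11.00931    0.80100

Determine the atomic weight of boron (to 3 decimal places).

10.811 Da

The abundance-weighted mean is 0.19900 × 10.01294 + 0.80100 × 11.00931
= 1.992575 + 8.818457 = 10.811032 Da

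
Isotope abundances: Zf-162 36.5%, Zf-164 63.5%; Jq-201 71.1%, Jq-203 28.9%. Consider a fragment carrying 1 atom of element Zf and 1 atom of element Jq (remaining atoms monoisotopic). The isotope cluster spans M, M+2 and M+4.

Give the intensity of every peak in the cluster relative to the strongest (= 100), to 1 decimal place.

Element Zf pattern (n=1): 0.3650 : 0.6350
Element Jq pattern (n=1): 0.7110 : 0.2890
Convolve the two distributions (both contribute in 2-u steps):
  M: 0.3650×0.7110 = 0.259515
  M+2: 0.3650×0.2890 + 0.6350×0.7110 = 0.556970
  M+4: 0.6350×0.2890 = 0.183515
Scale to base peak (0.556970) = 100: 46.6 : 100.0 : 32.9

46.6 : 100.0 : 32.9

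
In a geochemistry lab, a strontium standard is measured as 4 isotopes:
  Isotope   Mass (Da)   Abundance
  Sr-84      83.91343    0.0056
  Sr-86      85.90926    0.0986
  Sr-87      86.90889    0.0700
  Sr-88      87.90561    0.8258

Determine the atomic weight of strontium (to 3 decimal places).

87.617 Da

The abundance-weighted mean is 0.0056 × 83.91343 + 0.0986 × 85.90926 + 0.0700 × 86.90889 + 0.8258 × 87.90561
= 0.469915 + 8.470653 + 6.083622 + 72.592453 = 87.616643 Da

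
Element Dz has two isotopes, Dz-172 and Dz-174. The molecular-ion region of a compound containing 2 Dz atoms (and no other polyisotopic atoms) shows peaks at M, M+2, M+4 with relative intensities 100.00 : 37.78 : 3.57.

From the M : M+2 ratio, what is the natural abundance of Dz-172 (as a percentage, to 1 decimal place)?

84.1%

Write p for the Dz-172 fraction. I(M+2)/I(M) = [C(2,1)·p^1·(1−p)] / p^2 = 2·(1−p)/p = 37.78/100.00 = 0.3778
(1−p)/p = 0.3778/2 = 0.1889  ⇒  p = 1/(1 + 0.1889) = 0.8411
Dz-172: 84.1%, Dz-174: 15.9%.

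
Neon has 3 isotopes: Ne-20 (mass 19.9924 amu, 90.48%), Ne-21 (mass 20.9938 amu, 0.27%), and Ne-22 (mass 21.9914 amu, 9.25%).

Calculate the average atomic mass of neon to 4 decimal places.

The abundance-weighted mean is 0.9048 × 19.9924 + 0.0027 × 20.9938 + 0.0925 × 21.9914
= 18.08912 + 0.05668 + 2.03420 = 20.18000 amu

20.1800 amu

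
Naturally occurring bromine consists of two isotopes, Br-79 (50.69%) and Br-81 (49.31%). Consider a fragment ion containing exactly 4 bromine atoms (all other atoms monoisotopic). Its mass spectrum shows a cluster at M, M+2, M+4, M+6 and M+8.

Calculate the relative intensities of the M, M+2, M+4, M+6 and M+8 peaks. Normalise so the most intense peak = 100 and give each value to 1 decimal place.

Each Br atom is independently Br-79 (p = 0.5069) or Br-81 (q = 0.4931); the cluster is the binomial expansion (p + q)^4.
P(M) = 0.5069^4 = 0.066022
P(M+2) = 4 × 0.5069^3 × 0.4931^1 = 0.256899
P(M+4) = 6 × 0.5069^2 × 0.4931^2 = 0.374857
P(M+6) = 4 × 0.5069^1 × 0.4931^3 = 0.243101
P(M+8) = 0.4931^4 = 0.059121
The M+4 peak is largest (0.374857); scaling to 100 gives 17.6 : 68.5 : 100.0 : 64.9 : 15.8.

17.6 : 68.5 : 100.0 : 64.9 : 15.8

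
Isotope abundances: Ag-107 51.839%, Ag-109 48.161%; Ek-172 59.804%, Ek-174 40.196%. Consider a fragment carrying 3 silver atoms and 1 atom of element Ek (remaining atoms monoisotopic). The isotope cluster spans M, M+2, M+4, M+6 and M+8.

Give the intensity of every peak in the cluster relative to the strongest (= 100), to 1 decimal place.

22.4 : 77.5 : 100.0 : 57.0 : 12.1

Silver pattern (n=3): 0.13930601 : 0.38826655 : 0.36071887 : 0.11170857
Element Ek pattern (n=1): 0.59804 : 0.40196
Convolve the two distributions (both contribute in 2-u steps):
  M: 0.13930601×0.59804 = 0.083311
  M+2: 0.13930601×0.40196 + 0.38826655×0.59804 = 0.288194
  M+4: 0.38826655×0.40196 + 0.36071887×0.59804 = 0.371792
  M+6: 0.36071887×0.40196 + 0.11170857×0.59804 = 0.211801
  M+8: 0.11170857×0.40196 = 0.044902
Scale to base peak (0.371792) = 100: 22.4 : 77.5 : 100.0 : 57.0 : 12.1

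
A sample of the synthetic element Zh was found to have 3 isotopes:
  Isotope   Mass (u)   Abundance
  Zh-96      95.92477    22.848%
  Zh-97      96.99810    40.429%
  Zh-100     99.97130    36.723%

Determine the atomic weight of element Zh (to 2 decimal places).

Ar = Σ fᵢ·mᵢ = 0.22848 × 95.92477 + 0.40429 × 96.99810 + 0.36723 × 99.97130
= 21.916891 + 39.215362 + 36.712460 = 97.844713 u

97.84 u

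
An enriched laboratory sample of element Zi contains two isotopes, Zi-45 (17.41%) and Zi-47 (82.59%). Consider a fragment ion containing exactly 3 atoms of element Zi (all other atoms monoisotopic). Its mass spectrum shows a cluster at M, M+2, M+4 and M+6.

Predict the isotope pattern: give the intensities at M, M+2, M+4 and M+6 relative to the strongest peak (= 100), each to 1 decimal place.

0.9 : 13.3 : 63.2 : 100.0

Each Zi atom is independently Zi-45 (p = 0.1741) or Zi-47 (q = 0.8259); the cluster is the binomial expansion (p + q)^3.
P(M) = 0.1741^3 = 0.005277
P(M+2) = 3 × 0.1741^2 × 0.8259^1 = 0.075101
P(M+4) = 3 × 0.1741^1 × 0.8259^2 = 0.356266
P(M+6) = 0.8259^3 = 0.563355
The M+6 peak is largest (0.563355); scaling to 100 gives 0.9 : 13.3 : 63.2 : 100.0.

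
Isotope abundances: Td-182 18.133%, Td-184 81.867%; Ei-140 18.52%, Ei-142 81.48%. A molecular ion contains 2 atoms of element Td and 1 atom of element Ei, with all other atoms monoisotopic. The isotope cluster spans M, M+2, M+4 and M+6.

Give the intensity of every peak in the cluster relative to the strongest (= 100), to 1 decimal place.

1.1 : 15.0 : 67.0 : 100.0

Element Td pattern (n=2): 0.03288057 : 0.29689886 : 0.67022057
Element Ei pattern (n=1): 0.1852 : 0.8148
Convolve the two distributions (both contribute in 2-u steps):
  M: 0.03288057×0.1852 = 0.006089
  M+2: 0.03288057×0.8148 + 0.29689886×0.1852 = 0.081777
  M+4: 0.29689886×0.8148 + 0.67022057×0.1852 = 0.366038
  M+6: 0.67022057×0.8148 = 0.546096
Scale to base peak (0.546096) = 100: 1.1 : 15.0 : 67.0 : 100.0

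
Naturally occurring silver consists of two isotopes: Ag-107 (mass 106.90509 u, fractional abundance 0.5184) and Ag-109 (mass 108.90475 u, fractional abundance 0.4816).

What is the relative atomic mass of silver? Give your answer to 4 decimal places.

Weight each isotope mass by its fractional abundance: 0.5184 × 106.90509 + 0.4816 × 108.90475
= 55.419599 + 52.448528 = 107.868127 u

107.8681 u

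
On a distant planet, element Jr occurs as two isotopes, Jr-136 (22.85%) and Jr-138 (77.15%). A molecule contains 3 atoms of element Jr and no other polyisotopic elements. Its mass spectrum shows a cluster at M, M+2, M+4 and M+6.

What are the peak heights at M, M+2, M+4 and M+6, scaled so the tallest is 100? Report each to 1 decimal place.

2.6 : 26.3 : 88.9 : 100.0

Each Jr atom is independently Jr-136 (p = 0.2285) or Jr-138 (q = 0.7715); the cluster is the binomial expansion (p + q)^3.
P(M) = 0.2285^3 = 0.011930
P(M+2) = 3 × 0.2285^2 × 0.7715^1 = 0.120845
P(M+4) = 3 × 0.2285^1 × 0.7715^2 = 0.408018
P(M+6) = 0.7715^3 = 0.459206
The M+6 peak is largest (0.459206); scaling to 100 gives 2.6 : 26.3 : 88.9 : 100.0.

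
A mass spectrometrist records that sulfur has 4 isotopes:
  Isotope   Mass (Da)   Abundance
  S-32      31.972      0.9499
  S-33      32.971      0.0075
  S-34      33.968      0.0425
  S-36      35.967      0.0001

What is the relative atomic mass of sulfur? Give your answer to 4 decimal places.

32.0647 Da

The abundance-weighted mean is 0.9499 × 31.972 + 0.0075 × 32.971 + 0.0425 × 33.968 + 0.0001 × 35.967
= 30.37020 + 0.24728 + 1.44364 + 0.00360 = 32.06472 Da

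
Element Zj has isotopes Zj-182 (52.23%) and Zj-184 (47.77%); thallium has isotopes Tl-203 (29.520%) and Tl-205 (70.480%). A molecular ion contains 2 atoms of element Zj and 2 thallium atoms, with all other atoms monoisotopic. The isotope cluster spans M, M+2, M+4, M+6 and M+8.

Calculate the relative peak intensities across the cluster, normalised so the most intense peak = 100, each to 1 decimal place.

6.5 : 43.2 : 100.0 : 94.4 : 31.2

Element Zj pattern (n=2): 0.27279729 : 0.49900542 : 0.22819729
Thallium pattern (n=2): 0.08714304 : 0.41611392 : 0.49674304
Convolve the two distributions (both contribute in 2-u steps):
  M: 0.27279729×0.08714304 = 0.023772
  M+2: 0.27279729×0.41611392 + 0.49900542×0.08714304 = 0.157000
  M+4: 0.27279729×0.49674304 + 0.49900542×0.41611392 + 0.22819729×0.08714304 = 0.363039
  M+6: 0.49900542×0.49674304 + 0.22819729×0.41611392 = 0.342834
  M+8: 0.22819729×0.49674304 = 0.113355
Scale to base peak (0.363039) = 100: 6.5 : 43.2 : 100.0 : 94.4 : 31.2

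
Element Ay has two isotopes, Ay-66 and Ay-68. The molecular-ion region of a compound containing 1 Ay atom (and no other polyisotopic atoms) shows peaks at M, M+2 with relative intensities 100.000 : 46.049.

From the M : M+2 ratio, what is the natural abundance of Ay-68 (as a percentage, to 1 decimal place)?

31.5%

Write p for the Ay-66 fraction. I(M+2)/I(M) = [C(1,1)·p^0·(1−p)] / p^1 = 1·(1−p)/p = 46.049/100.000 = 0.4605
(1−p)/p = 0.4605/1 = 0.4605  ⇒  p = 1/(1 + 0.4605) = 0.6847
Ay-66: 68.5%, Ay-68: 31.5%.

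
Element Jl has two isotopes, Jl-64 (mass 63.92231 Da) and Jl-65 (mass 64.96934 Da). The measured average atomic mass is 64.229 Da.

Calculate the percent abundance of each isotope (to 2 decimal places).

Jl-64: 70.71%, Jl-65: 29.29%

With x = fraction of Jl-64 (so Jl-65 is 1 − x):
63.92231·x + 64.96934·(1 − x) = 64.229
(63.92231 − 64.96934)·x = 64.229 − 64.96934
x = -0.74034 / -1.04703 = 0.70709 → 70.71% Jl-64, 29.29% Jl-65.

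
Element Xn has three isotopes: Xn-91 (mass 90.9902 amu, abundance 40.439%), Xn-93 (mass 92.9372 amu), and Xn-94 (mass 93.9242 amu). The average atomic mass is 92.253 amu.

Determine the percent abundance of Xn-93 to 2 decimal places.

The remaining 59.561% is split between Xn-93 (fraction x) and Xn-94 (fraction 0.59561 − x).
Substituting: 92.9372x + 93.9242(0.59561 − x) = 55.457473022
(92.9372 − 93.9242)x = -0.48471974  ⇒  x = 0.49110, y = 0.10451
Xn-93: 49.11%, Xn-94: 10.45%.

49.11%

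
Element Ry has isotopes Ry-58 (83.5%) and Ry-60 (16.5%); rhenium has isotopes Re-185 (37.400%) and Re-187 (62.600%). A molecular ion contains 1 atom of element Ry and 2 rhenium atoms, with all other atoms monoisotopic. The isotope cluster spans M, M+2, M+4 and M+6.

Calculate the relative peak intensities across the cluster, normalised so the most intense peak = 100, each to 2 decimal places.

28.21 : 100.00 : 97.68 : 15.62

Element Ry pattern (n=1): 0.8350 : 0.1650
Rhenium pattern (n=2): 0.139876 : 0.468248 : 0.391876
Convolve the two distributions (both contribute in 2-u steps):
  M: 0.8350×0.139876 = 0.116796
  M+2: 0.8350×0.468248 + 0.1650×0.139876 = 0.414067
  M+4: 0.8350×0.391876 + 0.1650×0.468248 = 0.404477
  M+6: 0.1650×0.391876 = 0.064660
Scale to base peak (0.414067) = 100: 28.21 : 100.00 : 97.68 : 15.62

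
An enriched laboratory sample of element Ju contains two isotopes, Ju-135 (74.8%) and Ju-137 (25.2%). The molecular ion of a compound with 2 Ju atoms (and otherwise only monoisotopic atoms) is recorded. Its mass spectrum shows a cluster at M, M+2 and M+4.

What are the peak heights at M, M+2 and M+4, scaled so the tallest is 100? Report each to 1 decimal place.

100.0 : 67.4 : 11.4

Each Ju atom is independently Ju-135 (p = 0.748) or Ju-137 (q = 0.252); the cluster is the binomial expansion (p + q)^2.
P(M) = 0.748^2 = 0.559504
P(M+2) = 2 × 0.748^1 × 0.252^1 = 0.376992
P(M+4) = 0.252^2 = 0.063504
The M peak is largest (0.559504); scaling to 100 gives 100.0 : 67.4 : 11.4.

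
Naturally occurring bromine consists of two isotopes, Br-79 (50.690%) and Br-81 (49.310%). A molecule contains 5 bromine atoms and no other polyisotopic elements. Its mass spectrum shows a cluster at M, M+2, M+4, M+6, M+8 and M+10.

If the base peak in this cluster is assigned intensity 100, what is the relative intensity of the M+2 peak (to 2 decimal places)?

51.40

(0.50690 + 0.49310)^5 gives M 0.0335, M+2 0.1628, M+4 0.3167, M+6 0.3081, M+8 0.1498, M+10 0.0292; the largest is M+4.
P(M+4) = C(5,2) × 0.50690^3 × 0.49310^2 = 10 × 0.13024674 × 0.24314761 = 0.316692 (base)
P(M+2) = C(5,1) × 0.50690^4 × 0.49310^1 = 5 × 0.06602207 × 0.4931 = 0.162777
Relative intensity = 0.162777 / 0.316692 × 100 = 51.40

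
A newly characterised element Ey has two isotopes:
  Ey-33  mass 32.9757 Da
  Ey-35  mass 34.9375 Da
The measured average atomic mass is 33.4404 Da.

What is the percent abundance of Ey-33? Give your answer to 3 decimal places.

76.313%

Let x be the fractional abundance of Ey-33; then Ey-35 has abundance 1 − x.
32.9757·x + 34.9375·(1 − x) = 33.4404
(32.9757 − 34.9375)·x = 33.4404 − 34.9375
x = -1.4971 / -1.9618 = 0.76313 → 76.313% Ey-33, 23.687% Ey-35.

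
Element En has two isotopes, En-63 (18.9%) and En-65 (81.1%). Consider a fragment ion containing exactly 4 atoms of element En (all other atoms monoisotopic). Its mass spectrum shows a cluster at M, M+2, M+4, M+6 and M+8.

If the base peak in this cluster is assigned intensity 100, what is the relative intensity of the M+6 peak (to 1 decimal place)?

Binomial terms of (0.189 + 0.811)^4: M 0.0013, M+2 0.0219, M+4 0.1410, M+6 0.4033, M+8 0.4326 → M+8 is the base peak.
P(M+8) = C(4,4) × 0.189^0 × 0.811^4 = 1 × 1.0000 × 0.43259691 = 0.432597 (base)
P(M+6) = C(4,3) × 0.189^1 × 0.811^3 = 4 × 0.1890 × 0.53341173 = 0.403259
Relative intensity = 0.403259 / 0.432597 × 100 = 93.2

93.2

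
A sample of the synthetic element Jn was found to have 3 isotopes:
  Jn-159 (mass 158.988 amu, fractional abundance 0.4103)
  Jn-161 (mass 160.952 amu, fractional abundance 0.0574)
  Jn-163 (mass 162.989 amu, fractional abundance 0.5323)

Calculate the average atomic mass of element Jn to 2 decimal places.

Weight each isotope mass by its fractional abundance: 0.4103 × 158.988 + 0.0574 × 160.952 + 0.5323 × 162.989
= 65.2328 + 9.2386 + 86.7590 = 161.2304 amu

161.23 amu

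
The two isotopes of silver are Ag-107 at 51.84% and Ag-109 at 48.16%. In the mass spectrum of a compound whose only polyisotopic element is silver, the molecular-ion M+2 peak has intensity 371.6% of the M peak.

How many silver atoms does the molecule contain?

With n Ag atoms, P(M+2)/P(M) = C(n,1)·p^(n−1)q / p^n = n·q/p = n · 0.4816/0.5184.
n = 3.716 × 0.5184/0.4816 = 4.00 ≈ 4

4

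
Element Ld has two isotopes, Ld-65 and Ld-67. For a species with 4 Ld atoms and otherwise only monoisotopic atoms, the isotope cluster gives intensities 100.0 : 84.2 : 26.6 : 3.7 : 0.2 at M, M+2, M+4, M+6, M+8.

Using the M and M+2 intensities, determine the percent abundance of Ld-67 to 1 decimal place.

17.4%

Let p = fractional abundance of Ld-65. I(M+2)/I(M) = [C(4,1)·p^3·(1−p)] / p^4 = 4·(1−p)/p = 84.2/100.0 = 0.8420
(1−p)/p = 0.8420/4 = 0.2105  ⇒  p = 1/(1 + 0.2105) = 0.8261
Ld-65: 82.6%, Ld-67: 17.4%.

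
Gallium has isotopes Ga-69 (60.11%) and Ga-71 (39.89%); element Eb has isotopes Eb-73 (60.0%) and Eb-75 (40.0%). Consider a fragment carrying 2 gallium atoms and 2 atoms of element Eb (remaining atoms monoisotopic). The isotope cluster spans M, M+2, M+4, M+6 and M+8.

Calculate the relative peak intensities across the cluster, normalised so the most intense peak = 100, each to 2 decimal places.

Gallium pattern (n=2): 0.36132121 : 0.47955758 : 0.15912121
Element Eb pattern (n=2): 0.3600 : 0.4800 : 0.1600
Convolve the two distributions (both contribute in 2-u steps):
  M: 0.36132121×0.3600 = 0.130076
  M+2: 0.36132121×0.4800 + 0.47955758×0.3600 = 0.346075
  M+4: 0.36132121×0.1600 + 0.47955758×0.4800 + 0.15912121×0.3600 = 0.345283
  M+6: 0.47955758×0.1600 + 0.15912121×0.4800 = 0.153107
  M+8: 0.15912121×0.1600 = 0.025459
Scale to base peak (0.346075) = 100: 37.59 : 100.00 : 99.77 : 44.24 : 7.36

37.59 : 100.00 : 99.77 : 44.24 : 7.36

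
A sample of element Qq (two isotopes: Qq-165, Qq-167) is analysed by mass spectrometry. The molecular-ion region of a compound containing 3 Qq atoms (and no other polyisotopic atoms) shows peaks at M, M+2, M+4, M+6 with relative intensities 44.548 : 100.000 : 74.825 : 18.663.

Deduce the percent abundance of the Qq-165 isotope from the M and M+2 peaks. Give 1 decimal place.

If p is the fraction of Qq that is Qq-165, then I(M+2)/I(M) = [C(3,1)·p^2·(1−p)] / p^3 = 3·(1−p)/p = 100.000/44.548 = 2.2448
(1−p)/p = 2.2448/3 = 0.7483  ⇒  p = 1/(1 + 0.7483) = 0.5720
Qq-165: 57.2%, Qq-167: 42.8%.

57.2%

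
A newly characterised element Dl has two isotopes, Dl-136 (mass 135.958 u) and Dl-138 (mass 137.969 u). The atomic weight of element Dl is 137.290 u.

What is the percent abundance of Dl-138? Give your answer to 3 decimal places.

66.236%

Let x be the fractional abundance of Dl-136; then Dl-138 has abundance 1 − x.
135.958·x + 137.969·(1 − x) = 137.290
(135.958 − 137.969)·x = 137.290 − 137.969
x = -0.679 / -2.011 = 0.33764 → 33.764% Dl-136, 66.236% Dl-138.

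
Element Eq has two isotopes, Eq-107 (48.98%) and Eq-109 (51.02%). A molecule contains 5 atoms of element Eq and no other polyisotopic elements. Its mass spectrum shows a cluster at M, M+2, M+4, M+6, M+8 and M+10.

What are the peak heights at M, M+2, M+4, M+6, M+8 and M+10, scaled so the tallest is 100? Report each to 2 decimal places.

8.85 : 46.08 : 96.00 : 100.00 : 52.08 : 10.85

Expanding (0.4898 + 0.5102)^5:
P(M) = 0.4898^5 = 0.028190
P(M+2) = 5 × 0.4898^4 × 0.5102^1 = 0.146820
P(M+4) = 10 × 0.4898^3 × 0.5102^2 = 0.305870
P(M+6) = 10 × 0.4898^2 × 0.5102^3 = 0.318610
P(M+8) = 5 × 0.4898^1 × 0.5102^4 = 0.165940
P(M+10) = 0.5102^5 = 0.034570
The M+6 peak is largest (0.318610); scaling to 100 gives 8.85 : 46.08 : 96.00 : 100.00 : 52.08 : 10.85.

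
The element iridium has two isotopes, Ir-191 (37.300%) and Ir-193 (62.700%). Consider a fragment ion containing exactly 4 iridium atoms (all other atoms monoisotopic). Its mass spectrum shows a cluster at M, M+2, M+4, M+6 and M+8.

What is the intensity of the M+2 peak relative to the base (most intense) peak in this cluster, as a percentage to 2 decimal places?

Binomial terms of (0.37300 + 0.62700)^4: M 0.0194, M+2 0.1302, M+4 0.3282, M+6 0.3678, M+8 0.1546 → M+6 is the base peak.
P(M+6) = C(4,3) × 0.37300^1 × 0.62700^3 = 4 × 0.3730 × 0.24649188 = 0.367766 (base)
P(M+2) = C(4,1) × 0.37300^3 × 0.62700^1 = 4 × 0.05189512 × 0.6270 = 0.130153
Relative intensity = 0.130153 / 0.367766 × 100 = 35.39

35.39%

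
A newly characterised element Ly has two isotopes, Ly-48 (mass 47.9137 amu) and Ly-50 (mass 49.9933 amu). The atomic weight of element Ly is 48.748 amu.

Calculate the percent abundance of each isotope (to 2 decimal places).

Ly-48: 59.88%, Ly-50: 40.12%

Writing the weighted mean with unknown fraction x of Ly-48:
47.9137·x + 49.9933·(1 − x) = 48.748
(47.9137 − 49.9933)·x = 48.748 − 49.9933
x = -1.2453 / -2.0796 = 0.59882 → 59.88% Ly-48, 40.12% Ly-50.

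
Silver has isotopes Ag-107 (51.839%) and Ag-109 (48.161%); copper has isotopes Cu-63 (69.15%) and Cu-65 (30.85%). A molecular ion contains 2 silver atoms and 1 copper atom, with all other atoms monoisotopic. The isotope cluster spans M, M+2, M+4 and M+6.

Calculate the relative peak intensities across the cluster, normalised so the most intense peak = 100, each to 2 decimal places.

Silver pattern (n=2): 0.26872819 : 0.49932362 : 0.23194819
Copper pattern (n=1): 0.6915 : 0.3085
Convolve the two distributions (both contribute in 2-u steps):
  M: 0.26872819×0.6915 = 0.185826
  M+2: 0.26872819×0.3085 + 0.49932362×0.6915 = 0.428185
  M+4: 0.49932362×0.3085 + 0.23194819×0.6915 = 0.314434
  M+6: 0.23194819×0.3085 = 0.071556
Scale to base peak (0.428185) = 100: 43.40 : 100.00 : 73.43 : 16.71

43.40 : 100.00 : 73.43 : 16.71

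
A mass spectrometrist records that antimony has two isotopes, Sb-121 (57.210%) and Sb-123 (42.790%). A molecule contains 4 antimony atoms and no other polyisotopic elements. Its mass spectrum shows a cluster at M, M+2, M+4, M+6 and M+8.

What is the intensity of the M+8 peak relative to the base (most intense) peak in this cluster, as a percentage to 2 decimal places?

9.32%

Term probabilities: M 0.1071, M+2 0.3205, M+4 0.3596, M+6 0.1793, M+8 0.0335. Base peak = M+4.
P(M+4) = C(4,2) × 0.57210^2 × 0.42790^2 = 6 × 0.32729841 × 0.18309841 = 0.359567 (base)
P(M+8) = C(4,4) × 0.57210^0 × 0.42790^4 = 1 × 1.0000 × 0.03352503 = 0.033525
Relative intensity = 0.033525 / 0.359567 × 100 = 9.32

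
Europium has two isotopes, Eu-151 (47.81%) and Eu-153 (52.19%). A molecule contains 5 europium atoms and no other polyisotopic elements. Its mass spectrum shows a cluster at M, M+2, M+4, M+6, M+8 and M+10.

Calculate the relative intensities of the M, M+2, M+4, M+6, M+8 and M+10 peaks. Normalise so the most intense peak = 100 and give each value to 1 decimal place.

7.7 : 42.0 : 91.6 : 100.0 : 54.6 : 11.9

Expanding (0.4781 + 0.5219)^5:
P(M) = 0.4781^5 = 0.024980
P(M+2) = 5 × 0.4781^4 × 0.5219^1 = 0.136343
P(M+4) = 10 × 0.4781^3 × 0.5219^2 = 0.297667
P(M+6) = 10 × 0.4781^2 × 0.5219^3 = 0.324937
P(M+8) = 5 × 0.4781^1 × 0.5219^4 = 0.177353
P(M+10) = 0.5219^5 = 0.038720
The M+6 peak is largest (0.324937); scaling to 100 gives 7.7 : 42.0 : 91.6 : 100.0 : 54.6 : 11.9.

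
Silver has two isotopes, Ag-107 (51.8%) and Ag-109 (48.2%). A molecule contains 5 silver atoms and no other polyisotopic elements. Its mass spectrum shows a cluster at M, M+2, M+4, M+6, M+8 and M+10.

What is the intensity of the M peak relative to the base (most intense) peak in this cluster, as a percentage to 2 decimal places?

(0.518 + 0.482)^5 gives M 0.0373, M+2 0.1735, M+4 0.3229, M+6 0.3005, M+8 0.1398, M+10 0.0260; the largest is M+4.
P(M+4) = C(5,2) × 0.518^3 × 0.482^2 = 10 × 0.13899183 × 0.232324 = 0.322911 (base)
P(M) = C(5,0) × 0.518^5 × 0.482^0 = 1 × 0.03729484 × 1.0000 = 0.037295
Relative intensity = 0.037295 / 0.322911 × 100 = 11.55

11.55%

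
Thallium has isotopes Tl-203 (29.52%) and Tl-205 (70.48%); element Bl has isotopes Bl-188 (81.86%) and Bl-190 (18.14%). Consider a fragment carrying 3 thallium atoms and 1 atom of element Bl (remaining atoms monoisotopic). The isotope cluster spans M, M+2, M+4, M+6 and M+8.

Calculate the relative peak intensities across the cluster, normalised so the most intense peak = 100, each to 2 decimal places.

Thallium pattern (n=3): 0.02572463 : 0.18425524 : 0.43991564 : 0.35010449
Element Bl pattern (n=1): 0.8186 : 0.1814
Convolve the two distributions (both contribute in 2-u steps):
  M: 0.02572463×0.8186 = 0.021058
  M+2: 0.02572463×0.1814 + 0.18425524×0.8186 = 0.155498
  M+4: 0.18425524×0.1814 + 0.43991564×0.8186 = 0.393539
  M+6: 0.43991564×0.1814 + 0.35010449×0.8186 = 0.366396
  M+8: 0.35010449×0.1814 = 0.063509
Scale to base peak (0.393539) = 100: 5.35 : 39.51 : 100.00 : 93.10 : 16.14

5.35 : 39.51 : 100.00 : 93.10 : 16.14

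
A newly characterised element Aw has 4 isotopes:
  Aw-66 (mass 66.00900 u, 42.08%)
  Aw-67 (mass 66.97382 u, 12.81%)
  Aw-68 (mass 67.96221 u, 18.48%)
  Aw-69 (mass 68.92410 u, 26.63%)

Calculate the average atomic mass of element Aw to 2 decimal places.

67.27 u

The abundance-weighted mean is 0.4208 × 66.00900 + 0.1281 × 66.97382 + 0.1848 × 67.96221 + 0.2663 × 68.92410
= 27.776587 + 8.579346 + 12.559416 + 18.354488 = 67.269837 u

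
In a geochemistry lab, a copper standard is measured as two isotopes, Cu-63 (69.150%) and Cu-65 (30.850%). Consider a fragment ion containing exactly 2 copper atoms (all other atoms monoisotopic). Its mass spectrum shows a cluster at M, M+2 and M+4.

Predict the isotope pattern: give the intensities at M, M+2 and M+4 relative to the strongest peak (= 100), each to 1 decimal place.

Expanding (0.69150 + 0.30850)^2:
P(M) = 0.69150^2 = 0.478172
P(M+2) = 2 × 0.69150^1 × 0.30850^1 = 0.426656
P(M+4) = 0.30850^2 = 0.095172
The M peak is largest (0.478172); scaling to 100 gives 100.0 : 89.2 : 19.9.

100.0 : 89.2 : 19.9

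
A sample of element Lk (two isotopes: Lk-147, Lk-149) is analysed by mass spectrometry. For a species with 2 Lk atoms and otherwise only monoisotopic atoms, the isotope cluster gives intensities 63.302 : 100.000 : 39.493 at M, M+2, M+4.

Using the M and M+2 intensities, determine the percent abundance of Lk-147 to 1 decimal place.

If p is the fraction of Lk that is Lk-147, then I(M+2)/I(M) = [C(2,1)·p^1·(1−p)] / p^2 = 2·(1−p)/p = 100.000/63.302 = 1.5797
(1−p)/p = 1.5797/2 = 0.7899  ⇒  p = 1/(1 + 0.7899) = 0.5587
Lk-147: 55.9%, Lk-149: 44.1%.

55.9%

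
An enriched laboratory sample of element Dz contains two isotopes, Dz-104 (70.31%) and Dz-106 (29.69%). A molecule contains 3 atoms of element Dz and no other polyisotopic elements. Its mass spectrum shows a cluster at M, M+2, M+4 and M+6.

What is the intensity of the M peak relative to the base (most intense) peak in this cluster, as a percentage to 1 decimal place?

78.9%

(0.7031 + 0.2969)^3 gives M 0.3476, M+2 0.4403, M+4 0.1859, M+6 0.0262; the largest is M+2.
P(M+2) = C(3,1) × 0.7031^2 × 0.2969^1 = 3 × 0.49434961 × 0.2969 = 0.440317 (base)
P(M) = C(3,0) × 0.7031^3 × 0.2969^0 = 1 × 0.34757721 × 1.0000 = 0.347577
Relative intensity = 0.347577 / 0.440317 × 100 = 78.9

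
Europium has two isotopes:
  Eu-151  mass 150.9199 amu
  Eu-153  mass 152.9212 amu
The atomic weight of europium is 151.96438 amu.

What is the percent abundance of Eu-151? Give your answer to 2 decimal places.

47.81%

Writing the weighted mean with unknown fraction x of Eu-151:
150.9199·x + 152.9212·(1 − x) = 151.96438
(150.9199 − 152.9212)·x = 151.96438 − 152.9212
x = -0.95682 / -2.0013 = 0.47810 → 47.81% Eu-151, 52.19% Eu-153.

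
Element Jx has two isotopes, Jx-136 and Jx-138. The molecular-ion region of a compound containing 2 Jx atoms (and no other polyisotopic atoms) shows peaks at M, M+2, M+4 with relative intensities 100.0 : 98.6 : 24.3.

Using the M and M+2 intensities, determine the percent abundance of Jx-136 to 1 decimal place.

If p is the fraction of Jx that is Jx-136, then I(M+2)/I(M) = [C(2,1)·p^1·(1−p)] / p^2 = 2·(1−p)/p = 98.6/100.0 = 0.9860
(1−p)/p = 0.9860/2 = 0.4930  ⇒  p = 1/(1 + 0.4930) = 0.6698
Jx-136: 67.0%, Jx-138: 33.0%.

67.0%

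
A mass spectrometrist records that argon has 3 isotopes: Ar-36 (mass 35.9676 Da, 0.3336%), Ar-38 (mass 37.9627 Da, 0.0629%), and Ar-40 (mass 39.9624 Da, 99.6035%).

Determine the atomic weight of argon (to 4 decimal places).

39.9478 Da

The abundance-weighted mean is 0.003336 × 35.9676 + 0.000629 × 37.9627 + 0.996035 × 39.9624
= 0.11999 + 0.02388 + 39.80395 = 39.94782 Da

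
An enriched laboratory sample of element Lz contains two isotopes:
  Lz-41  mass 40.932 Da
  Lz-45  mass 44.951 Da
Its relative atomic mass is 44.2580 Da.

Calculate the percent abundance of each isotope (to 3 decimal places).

Lz-41: 17.243%, Lz-45: 82.757%

With x = fraction of Lz-41 (so Lz-45 is 1 − x):
40.932·x + 44.951·(1 − x) = 44.2580
(40.932 − 44.951)·x = 44.2580 − 44.951
x = -0.6930 / -4.019 = 0.17243 → 17.243% Lz-41, 82.757% Lz-45.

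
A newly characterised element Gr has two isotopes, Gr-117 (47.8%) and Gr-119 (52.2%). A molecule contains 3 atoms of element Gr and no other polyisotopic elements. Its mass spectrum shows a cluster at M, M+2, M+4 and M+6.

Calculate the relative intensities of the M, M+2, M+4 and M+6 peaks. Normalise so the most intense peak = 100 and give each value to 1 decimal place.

Each Gr atom is independently Gr-117 (p = 0.478) or Gr-119 (q = 0.522); the cluster is the binomial expansion (p + q)^3.
P(M) = 0.478^3 = 0.109215
P(M+2) = 3 × 0.478^2 × 0.522^1 = 0.357806
P(M+4) = 3 × 0.478^1 × 0.522^2 = 0.390742
P(M+6) = 0.522^3 = 0.142237
The M+4 peak is largest (0.390742); scaling to 100 gives 28.0 : 91.6 : 100.0 : 36.4.

28.0 : 91.6 : 100.0 : 36.4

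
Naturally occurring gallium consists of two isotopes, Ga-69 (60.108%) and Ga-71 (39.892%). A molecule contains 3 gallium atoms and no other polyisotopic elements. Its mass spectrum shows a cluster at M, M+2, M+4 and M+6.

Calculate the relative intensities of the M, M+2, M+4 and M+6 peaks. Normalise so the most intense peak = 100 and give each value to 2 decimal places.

50.23 : 100.00 : 66.37 : 14.68

The 3 Ga atoms are independent, so intensities follow the terms of (0.60108 + 0.39892)^3.
P(M) = 0.60108^3 = 0.217169
P(M+2) = 3 × 0.60108^2 × 0.39892^1 = 0.432386
P(M+4) = 3 × 0.60108^1 × 0.39892^2 = 0.286963
P(M+6) = 0.39892^3 = 0.063483
The M+2 peak is largest (0.432386); scaling to 100 gives 50.23 : 100.00 : 66.37 : 14.68.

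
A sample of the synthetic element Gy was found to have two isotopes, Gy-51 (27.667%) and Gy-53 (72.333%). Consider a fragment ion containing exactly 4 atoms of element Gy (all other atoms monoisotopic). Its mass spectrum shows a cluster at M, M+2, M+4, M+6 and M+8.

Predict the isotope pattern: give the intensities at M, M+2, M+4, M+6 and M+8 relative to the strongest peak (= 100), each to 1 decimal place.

Each Gy atom is independently Gy-51 (p = 0.27667) or Gy-53 (q = 0.72333); the cluster is the binomial expansion (p + q)^4.
P(M) = 0.27667^4 = 0.005859
P(M+2) = 4 × 0.27667^3 × 0.72333^1 = 0.061275
P(M+4) = 6 × 0.27667^2 × 0.72333^2 = 0.240297
P(M+6) = 4 × 0.27667^1 × 0.72333^3 = 0.418824
P(M+8) = 0.72333^4 = 0.273745
The M+6 peak is largest (0.418824); scaling to 100 gives 1.4 : 14.6 : 57.4 : 100.0 : 65.4.

1.4 : 14.6 : 57.4 : 100.0 : 65.4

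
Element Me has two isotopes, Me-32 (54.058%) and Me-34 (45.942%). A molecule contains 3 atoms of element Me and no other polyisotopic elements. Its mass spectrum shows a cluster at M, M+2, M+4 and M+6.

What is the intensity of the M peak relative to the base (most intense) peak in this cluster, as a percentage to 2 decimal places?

39.22%

(0.54058 + 0.45942)^3 gives M 0.1580, M+2 0.4028, M+4 0.3423, M+6 0.0970; the largest is M+2.
P(M+2) = C(3,1) × 0.54058^2 × 0.45942^1 = 3 × 0.29222674 × 0.45942 = 0.402764 (base)
P(M) = C(3,0) × 0.54058^3 × 0.45942^0 = 1 × 0.15797193 × 1.0000 = 0.157972
Relative intensity = 0.157972 / 0.402764 × 100 = 39.22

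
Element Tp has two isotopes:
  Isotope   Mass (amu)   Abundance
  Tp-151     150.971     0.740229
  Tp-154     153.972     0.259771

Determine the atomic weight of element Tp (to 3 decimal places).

151.751 amu

Ar = Σ fᵢ·mᵢ = 0.740229 × 150.971 + 0.259771 × 153.972
= 111.7531 + 39.9975 = 151.7506 amu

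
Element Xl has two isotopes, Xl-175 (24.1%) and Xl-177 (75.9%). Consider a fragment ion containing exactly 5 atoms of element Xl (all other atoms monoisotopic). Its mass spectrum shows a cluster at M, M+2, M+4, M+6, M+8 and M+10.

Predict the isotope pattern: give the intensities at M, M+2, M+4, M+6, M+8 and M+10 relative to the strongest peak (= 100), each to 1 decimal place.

Each Xl atom is independently Xl-175 (p = 0.241) or Xl-177 (q = 0.759); the cluster is the binomial expansion (p + q)^5.
P(M) = 0.241^5 = 0.000813
P(M+2) = 5 × 0.241^4 × 0.759^1 = 0.012802
P(M+4) = 10 × 0.241^3 × 0.759^2 = 0.080637
P(M+6) = 10 × 0.241^2 × 0.759^3 = 0.253957
P(M+8) = 5 × 0.241^1 × 0.759^4 = 0.399903
P(M+10) = 0.759^5 = 0.251889
The M+8 peak is largest (0.399903); scaling to 100 gives 0.2 : 3.2 : 20.2 : 63.5 : 100.0 : 63.0.

0.2 : 3.2 : 20.2 : 63.5 : 100.0 : 63.0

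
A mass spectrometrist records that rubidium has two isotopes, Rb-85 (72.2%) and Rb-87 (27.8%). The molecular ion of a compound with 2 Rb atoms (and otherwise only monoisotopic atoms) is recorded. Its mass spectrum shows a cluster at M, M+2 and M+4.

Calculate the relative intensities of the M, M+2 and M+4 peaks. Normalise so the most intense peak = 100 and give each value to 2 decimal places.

Expanding (0.722 + 0.278)^2:
P(M) = 0.722^2 = 0.521284
P(M+2) = 2 × 0.722^1 × 0.278^1 = 0.401432
P(M+4) = 0.278^2 = 0.077284
The M peak is largest (0.521284); scaling to 100 gives 100.00 : 77.01 : 14.83.

100.00 : 77.01 : 14.83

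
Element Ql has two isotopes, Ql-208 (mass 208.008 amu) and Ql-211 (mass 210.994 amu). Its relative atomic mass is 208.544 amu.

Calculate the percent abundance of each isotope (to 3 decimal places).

Ql-208: 82.050%, Ql-211: 17.950%

With x = fraction of Ql-208 (so Ql-211 is 1 − x):
208.008·x + 210.994·(1 − x) = 208.544
(208.008 − 210.994)·x = 208.544 − 210.994
x = -2.450 / -2.986 = 0.82050 → 82.050% Ql-208, 17.950% Ql-211.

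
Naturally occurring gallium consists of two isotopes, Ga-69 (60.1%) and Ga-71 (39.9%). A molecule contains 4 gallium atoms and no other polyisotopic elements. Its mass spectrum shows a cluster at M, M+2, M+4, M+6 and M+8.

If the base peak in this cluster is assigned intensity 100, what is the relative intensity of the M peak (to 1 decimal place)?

Term probabilities: M 0.1305, M+2 0.3465, M+4 0.3450, M+6 0.1527, M+8 0.0253. Base peak = M+2.
P(M+2) = C(4,1) × 0.601^3 × 0.399^1 = 4 × 0.2170818 × 0.3990 = 0.346463 (base)
P(M) = C(4,0) × 0.601^4 × 0.399^0 = 1 × 0.13046616 × 1.0000 = 0.130466
Relative intensity = 0.130466 / 0.346463 × 100 = 37.7

37.7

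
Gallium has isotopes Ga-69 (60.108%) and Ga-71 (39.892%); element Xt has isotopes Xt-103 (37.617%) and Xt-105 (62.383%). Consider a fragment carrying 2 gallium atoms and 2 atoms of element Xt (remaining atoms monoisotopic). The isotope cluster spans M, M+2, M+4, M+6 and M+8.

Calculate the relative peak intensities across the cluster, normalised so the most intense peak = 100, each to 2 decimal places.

Gallium pattern (n=2): 0.36129717 : 0.47956567 : 0.15913717
Element Xt pattern (n=2): 0.14150387 : 0.46933226 : 0.38916387
Convolve the two distributions (both contribute in 2-u steps):
  M: 0.36129717×0.14150387 = 0.051125
  M+2: 0.36129717×0.46933226 + 0.47956567×0.14150387 = 0.237429
  M+4: 0.36129717×0.38916387 + 0.47956567×0.46933226 + 0.15913717×0.14150387 = 0.388198
  M+6: 0.47956567×0.38916387 + 0.15913717×0.46933226 = 0.261318
  M+8: 0.15913717×0.38916387 = 0.061930
Scale to base peak (0.388198) = 100: 13.17 : 61.16 : 100.00 : 67.32 : 15.95

13.17 : 61.16 : 100.00 : 67.32 : 15.95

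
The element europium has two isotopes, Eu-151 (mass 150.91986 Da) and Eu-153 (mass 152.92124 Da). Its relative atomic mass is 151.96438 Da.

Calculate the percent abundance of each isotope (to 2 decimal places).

Eu-151: 47.81%, Eu-153: 52.19%

With x = fraction of Eu-151 (so Eu-153 is 1 − x):
150.91986·x + 152.92124·(1 − x) = 151.96438
(150.91986 − 152.92124)·x = 151.96438 − 152.92124
x = -0.95686 / -2.00138 = 0.47810 → 47.81% Eu-151, 52.19% Eu-153.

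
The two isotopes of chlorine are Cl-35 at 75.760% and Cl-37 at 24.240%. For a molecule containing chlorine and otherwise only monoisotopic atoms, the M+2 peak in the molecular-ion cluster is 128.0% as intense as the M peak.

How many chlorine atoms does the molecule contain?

For n independent Cl atoms, I(M+2)/I(M) = n · (abundance Cl-37) / (abundance Cl-35) = n · 0.24240/0.75760.
n = 1.280 × 0.75760/0.24240 = 4.00 ≈ 4

4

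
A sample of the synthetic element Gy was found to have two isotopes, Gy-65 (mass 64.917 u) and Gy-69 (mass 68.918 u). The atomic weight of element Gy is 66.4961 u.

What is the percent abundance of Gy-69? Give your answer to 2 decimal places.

Let x be the fractional abundance of Gy-65; then Gy-69 has abundance 1 − x.
64.917·x + 68.918·(1 − x) = 66.4961
(64.917 − 68.918)·x = 66.4961 − 68.918
x = -2.4219 / -4.001 = 0.60532 → 60.53% Gy-65, 39.47% Gy-69.

39.47%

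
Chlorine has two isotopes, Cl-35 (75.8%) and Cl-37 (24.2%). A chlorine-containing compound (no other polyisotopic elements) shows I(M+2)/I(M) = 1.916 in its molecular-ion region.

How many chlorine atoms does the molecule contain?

The M+2/M ratio from n Cl atoms is n · q/p = n · 0.242/0.758.
n = 1.916 × 0.758/0.242 = 6.00 ≈ 6

6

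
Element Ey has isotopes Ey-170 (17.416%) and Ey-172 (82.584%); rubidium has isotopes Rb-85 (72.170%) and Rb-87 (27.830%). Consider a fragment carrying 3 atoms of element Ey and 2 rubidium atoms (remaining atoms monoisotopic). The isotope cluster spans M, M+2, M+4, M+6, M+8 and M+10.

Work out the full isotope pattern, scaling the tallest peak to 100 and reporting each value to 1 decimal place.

Element Ey pattern (n=3): 0.00528257 : 0.07514741 : 0.35633748 : 0.56323255
Rubidium pattern (n=2): 0.52085089 : 0.40169822 : 0.07745089
Convolve the two distributions (both contribute in 2-u steps):
  M: 0.00528257×0.52085089 = 0.002751
  M+2: 0.00528257×0.40169822 + 0.07514741×0.52085089 = 0.041263
  M+4: 0.00528257×0.07745089 + 0.07514741×0.40169822 + 0.35633748×0.52085089 = 0.216194
  M+6: 0.07514741×0.07745089 + 0.35633748×0.40169822 + 0.56323255×0.52085089 = 0.442321
  M+8: 0.35633748×0.07745089 + 0.56323255×0.40169822 = 0.253848
  M+10: 0.56323255×0.07745089 = 0.043623
Scale to base peak (0.442321) = 100: 0.6 : 9.3 : 48.9 : 100.0 : 57.4 : 9.9

0.6 : 9.3 : 48.9 : 100.0 : 57.4 : 9.9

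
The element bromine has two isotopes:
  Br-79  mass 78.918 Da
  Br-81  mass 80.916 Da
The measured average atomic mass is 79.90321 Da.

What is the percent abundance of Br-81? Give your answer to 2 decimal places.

49.31%

Let x be the fractional abundance of Br-79; then Br-81 has abundance 1 − x.
78.918·x + 80.916·(1 − x) = 79.90321
(78.918 − 80.916)·x = 79.90321 − 80.916
x = -1.01279 / -1.998 = 0.50690 → 50.69% Br-79, 49.31% Br-81.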